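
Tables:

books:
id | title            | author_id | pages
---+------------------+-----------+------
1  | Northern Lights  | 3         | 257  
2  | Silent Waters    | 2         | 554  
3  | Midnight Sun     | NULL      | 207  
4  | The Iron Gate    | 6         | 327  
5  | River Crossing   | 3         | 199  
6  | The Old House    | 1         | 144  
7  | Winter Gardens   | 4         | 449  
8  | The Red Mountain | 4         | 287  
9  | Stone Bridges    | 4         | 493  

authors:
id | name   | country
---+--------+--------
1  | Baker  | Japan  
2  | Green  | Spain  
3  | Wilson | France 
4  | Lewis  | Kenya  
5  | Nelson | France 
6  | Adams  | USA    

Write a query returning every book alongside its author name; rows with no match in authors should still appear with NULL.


LEFT JOIN keeps every row from books (the left table); where author_id has no match in authors, the author columns become NULL. Walk through each book:
  - book 1 (Northern Lights): author_id=3 -> matches Wilson
  - book 2 (Silent Waters): author_id=2 -> matches Green
  - book 3 (Midnight Sun): author_id=NULL, no match -> kept with NULL
  - book 4 (The Iron Gate): author_id=6 -> matches Adams
  - book 5 (River Crossing): author_id=3 -> matches Wilson
  - book 6 (The Old House): author_id=1 -> matches Baker
  - book 7 (Winter Gardens): author_id=4 -> matches Lewis
  - book 8 (The Red Mountain): author_id=4 -> matches Lewis
  - book 9 (Stone Bridges): author_id=4 -> matches Lewis
All 9 rows appear; 1 has NULL author.

SQL:
SELECT a.title, b.name AS author
FROM books a
LEFT JOIN authors b ON a.author_id = b.id

Result:
title            | author
-----------------+-------
Northern Lights  | Wilson
Silent Waters    | Green 
Midnight Sun     | NULL  
The Iron Gate    | Adams 
River Crossing   | Wilson
The Old House    | Baker 
Winter Gardens   | Lewis 
The Red Mountain | Lewis 
Stone Bridges    | Lewis 


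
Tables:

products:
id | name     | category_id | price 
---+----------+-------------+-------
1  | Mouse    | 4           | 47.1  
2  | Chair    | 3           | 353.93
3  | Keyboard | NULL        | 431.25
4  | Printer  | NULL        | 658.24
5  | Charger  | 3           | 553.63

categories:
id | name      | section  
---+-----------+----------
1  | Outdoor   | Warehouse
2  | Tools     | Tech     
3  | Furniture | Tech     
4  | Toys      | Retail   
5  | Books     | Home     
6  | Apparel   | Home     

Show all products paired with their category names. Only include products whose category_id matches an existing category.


INNER JOIN keeps only products rows whose category_id matches an id in categories. Walk through each product:
  - product 1 (Mouse): category_id=4 -> matches Toys
  - product 2 (Chair): category_id=3 -> matches Furniture
  - product 3 (Keyboard): category_id=NULL, no match -> dropped
  - product 4 (Printer): category_id=NULL, no match -> dropped
  - product 5 (Charger): category_id=3 -> matches Furniture
So 2 of 5 rows are dropped.

SQL:
SELECT a.name, b.name AS category
FROM products a
INNER JOIN categories b ON a.category_id = b.id

Result:
name    | category 
--------+----------
Mouse   | Toys     
Chair   | Furniture
Charger | Furniture


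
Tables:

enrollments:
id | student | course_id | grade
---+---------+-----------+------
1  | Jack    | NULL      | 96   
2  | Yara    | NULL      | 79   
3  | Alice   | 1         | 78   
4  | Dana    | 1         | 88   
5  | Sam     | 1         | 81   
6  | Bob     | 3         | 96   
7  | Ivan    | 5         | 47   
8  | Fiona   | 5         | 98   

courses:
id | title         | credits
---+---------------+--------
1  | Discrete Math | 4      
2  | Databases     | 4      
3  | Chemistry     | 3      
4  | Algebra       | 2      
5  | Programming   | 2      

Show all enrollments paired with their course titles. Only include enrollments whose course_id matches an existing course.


INNER JOIN keeps only enrollments rows whose course_id matches an id in courses. Walk through each enrollment:
  - enrollment 1 (Jack): course_id=NULL, no match -> dropped
  - enrollment 2 (Yara): course_id=NULL, no match -> dropped
  - enrollment 3 (Alice): course_id=1 -> matches Discrete Math
  - enrollment 4 (Dana): course_id=1 -> matches Discrete Math
  - enrollment 5 (Sam): course_id=1 -> matches Discrete Math
  - enrollment 6 (Bob): course_id=3 -> matches Chemistry
  - enrollment 7 (Ivan): course_id=5 -> matches Programming
  - enrollment 8 (Fiona): course_id=5 -> matches Programming
So 2 of 8 rows are dropped.

SQL:
SELECT a.student, b.title AS course
FROM enrollments a
INNER JOIN courses b ON a.course_id = b.id

Result:
student | course       
--------+--------------
Alice   | Discrete Math
Dana    | Discrete Math
Sam     | Discrete Math
Bob     | Chemistry    
Ivan    | Programming  
Fiona   | Programming  


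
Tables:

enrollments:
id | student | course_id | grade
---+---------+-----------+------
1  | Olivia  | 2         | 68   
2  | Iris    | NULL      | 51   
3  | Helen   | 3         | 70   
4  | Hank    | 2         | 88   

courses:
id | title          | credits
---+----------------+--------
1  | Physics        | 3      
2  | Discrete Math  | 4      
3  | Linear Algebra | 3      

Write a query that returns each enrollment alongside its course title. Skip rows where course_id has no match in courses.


INNER JOIN keeps only enrollments rows whose course_id matches an id in courses. Walk through each enrollment:
  - enrollment 1 (Olivia): course_id=2 -> matches Discrete Math
  - enrollment 2 (Iris): course_id=NULL, no match -> dropped
  - enrollment 3 (Helen): course_id=3 -> matches Linear Algebra
  - enrollment 4 (Hank): course_id=2 -> matches Discrete Math
So 1 of 4 rows is dropped.

SQL:
SELECT a.student, b.title AS course
FROM enrollments a
INNER JOIN courses b ON a.course_id = b.id

Result:
student | course        
--------+---------------
Olivia  | Discrete Math 
Helen   | Linear Algebra
Hank    | Discrete Math 


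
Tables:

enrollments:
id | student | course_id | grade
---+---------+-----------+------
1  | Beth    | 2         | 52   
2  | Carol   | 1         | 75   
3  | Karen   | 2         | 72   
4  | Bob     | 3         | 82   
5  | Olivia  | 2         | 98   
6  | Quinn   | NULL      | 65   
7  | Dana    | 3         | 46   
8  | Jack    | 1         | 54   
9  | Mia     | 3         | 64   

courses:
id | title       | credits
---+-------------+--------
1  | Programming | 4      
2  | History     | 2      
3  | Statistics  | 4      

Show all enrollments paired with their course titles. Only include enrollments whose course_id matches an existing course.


INNER JOIN keeps only enrollments rows whose course_id matches an id in courses. Walk through each enrollment:
  - enrollment 1 (Beth): course_id=2 -> matches History
  - enrollment 2 (Carol): course_id=1 -> matches Programming
  - enrollment 3 (Karen): course_id=2 -> matches History
  - enrollment 4 (Bob): course_id=3 -> matches Statistics
  - enrollment 5 (Olivia): course_id=2 -> matches History
  - enrollment 6 (Quinn): course_id=NULL, no match -> dropped
  - enrollment 7 (Dana): course_id=3 -> matches Statistics
  - enrollment 8 (Jack): course_id=1 -> matches Programming
  - enrollment 9 (Mia): course_id=3 -> matches Statistics
So 1 of 9 rows is dropped.

SQL:
SELECT a.student, b.title AS course
FROM enrollments a
INNER JOIN courses b ON a.course_id = b.id

Result:
student | course     
--------+------------
Beth    | History    
Carol   | Programming
Karen   | History    
Bob     | Statistics 
Olivia  | History    
Dana    | Statistics 
Jack    | Programming
Mia     | Statistics 


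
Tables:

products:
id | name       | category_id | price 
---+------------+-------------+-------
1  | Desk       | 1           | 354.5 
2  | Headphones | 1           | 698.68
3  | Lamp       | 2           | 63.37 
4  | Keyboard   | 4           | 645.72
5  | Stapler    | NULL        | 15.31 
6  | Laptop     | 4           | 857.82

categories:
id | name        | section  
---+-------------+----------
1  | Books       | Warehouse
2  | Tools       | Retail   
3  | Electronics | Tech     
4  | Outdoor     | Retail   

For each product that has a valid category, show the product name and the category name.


INNER JOIN keeps only products rows whose category_id matches an id in categories. Walk through each product:
  - product 1 (Desk): category_id=1 -> matches Books
  - product 2 (Headphones): category_id=1 -> matches Books
  - product 3 (Lamp): category_id=2 -> matches Tools
  - product 4 (Keyboard): category_id=4 -> matches Outdoor
  - product 5 (Stapler): category_id=NULL, no match -> dropped
  - product 6 (Laptop): category_id=4 -> matches Outdoor
So 1 of 6 rows is dropped.

SQL:
SELECT a.name, b.name AS category
FROM products a
INNER JOIN categories b ON a.category_id = b.id

Result:
name       | category
-----------+---------
Desk       | Books   
Headphones | Books   
Lamp       | Tools   
Keyboard   | Outdoor 
Laptop     | Outdoor 


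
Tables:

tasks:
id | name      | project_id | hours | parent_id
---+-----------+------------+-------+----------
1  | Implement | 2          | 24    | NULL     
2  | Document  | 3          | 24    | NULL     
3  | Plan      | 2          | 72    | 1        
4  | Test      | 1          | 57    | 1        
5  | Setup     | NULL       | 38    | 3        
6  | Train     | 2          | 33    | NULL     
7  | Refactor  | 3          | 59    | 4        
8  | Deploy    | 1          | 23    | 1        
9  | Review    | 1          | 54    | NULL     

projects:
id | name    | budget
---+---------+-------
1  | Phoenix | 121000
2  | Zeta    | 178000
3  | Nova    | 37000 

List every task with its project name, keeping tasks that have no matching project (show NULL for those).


LEFT JOIN keeps every row from tasks (the left table); where project_id has no match in projects, the project columns become NULL. Walk through each task:
  - task 1 (Implement): project_id=2 -> matches Zeta
  - task 2 (Document): project_id=3 -> matches Nova
  - task 3 (Plan): project_id=2 -> matches Zeta
  - task 4 (Test): project_id=1 -> matches Phoenix
  - task 5 (Setup): project_id=NULL, no match -> kept with NULL
  - task 6 (Train): project_id=2 -> matches Zeta
  - task 7 (Refactor): project_id=3 -> matches Nova
  - task 8 (Deploy): project_id=1 -> matches Phoenix
  - task 9 (Review): project_id=1 -> matches Phoenix
All 9 rows appear; 1 has NULL project.

SQL:
SELECT a.name, b.name AS project
FROM tasks a
LEFT JOIN projects b ON a.project_id = b.id

Result:
name      | project
----------+--------
Implement | Zeta   
Document  | Nova   
Plan      | Zeta   
Test      | Phoenix
Setup     | NULL   
Train     | Zeta   
Refactor  | Nova   
Deploy    | Phoenix
Review    | Phoenix


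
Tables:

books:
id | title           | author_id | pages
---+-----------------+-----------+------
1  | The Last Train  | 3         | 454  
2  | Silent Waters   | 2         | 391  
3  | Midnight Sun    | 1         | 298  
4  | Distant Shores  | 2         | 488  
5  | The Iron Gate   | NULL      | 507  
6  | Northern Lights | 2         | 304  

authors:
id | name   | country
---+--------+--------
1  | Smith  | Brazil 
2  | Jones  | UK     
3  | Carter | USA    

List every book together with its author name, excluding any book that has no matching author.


INNER JOIN keeps only books rows whose author_id matches an id in authors. Walk through each book:
  - book 1 (The Last Train): author_id=3 -> matches Carter
  - book 2 (Silent Waters): author_id=2 -> matches Jones
  - book 3 (Midnight Sun): author_id=1 -> matches Smith
  - book 4 (Distant Shores): author_id=2 -> matches Jones
  - book 5 (The Iron Gate): author_id=NULL, no match -> dropped
  - book 6 (Northern Lights): author_id=2 -> matches Jones
So 1 of 6 rows is dropped.

SQL:
SELECT a.title, b.name AS author
FROM books a
INNER JOIN authors b ON a.author_id = b.id

Result:
title           | author
----------------+-------
The Last Train  | Carter
Silent Waters   | Jones 
Midnight Sun    | Smith 
Distant Shores  | Jones 
Northern Lights | Jones 


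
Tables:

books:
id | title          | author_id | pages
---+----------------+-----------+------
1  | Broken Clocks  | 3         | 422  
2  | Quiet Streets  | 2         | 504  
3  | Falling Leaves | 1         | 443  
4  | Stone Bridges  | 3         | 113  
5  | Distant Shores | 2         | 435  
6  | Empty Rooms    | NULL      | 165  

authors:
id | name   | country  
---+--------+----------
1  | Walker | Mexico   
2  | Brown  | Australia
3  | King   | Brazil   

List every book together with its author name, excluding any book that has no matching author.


INNER JOIN keeps only books rows whose author_id matches an id in authors. Walk through each book:
  - book 1 (Broken Clocks): author_id=3 -> matches King
  - book 2 (Quiet Streets): author_id=2 -> matches Brown
  - book 3 (Falling Leaves): author_id=1 -> matches Walker
  - book 4 (Stone Bridges): author_id=3 -> matches King
  - book 5 (Distant Shores): author_id=2 -> matches Brown
  - book 6 (Empty Rooms): author_id=NULL, no match -> dropped
So 1 of 6 rows is dropped.

SQL:
SELECT a.title, b.name AS author
FROM books a
INNER JOIN authors b ON a.author_id = b.id

Result:
title          | author
---------------+-------
Broken Clocks  | King  
Quiet Streets  | Brown 
Falling Leaves | Walker
Stone Bridges  | King  
Distant Shores | Brown 


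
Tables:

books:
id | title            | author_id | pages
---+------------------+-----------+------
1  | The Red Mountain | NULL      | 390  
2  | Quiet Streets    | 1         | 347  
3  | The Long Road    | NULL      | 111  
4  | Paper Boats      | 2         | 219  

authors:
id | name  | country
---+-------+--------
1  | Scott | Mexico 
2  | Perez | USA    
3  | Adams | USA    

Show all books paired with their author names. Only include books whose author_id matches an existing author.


INNER JOIN keeps only books rows whose author_id matches an id in authors. Walk through each book:
  - book 1 (The Red Mountain): author_id=NULL, no match -> dropped
  - book 2 (Quiet Streets): author_id=1 -> matches Scott
  - book 3 (The Long Road): author_id=NULL, no match -> dropped
  - book 4 (Paper Boats): author_id=2 -> matches Perez
So 2 of 4 rows are dropped.

SQL:
SELECT a.title, b.name AS author
FROM books a
INNER JOIN authors b ON a.author_id = b.id

Result:
title         | author
--------------+-------
Quiet Streets | Scott 
Paper Boats   | Perez 


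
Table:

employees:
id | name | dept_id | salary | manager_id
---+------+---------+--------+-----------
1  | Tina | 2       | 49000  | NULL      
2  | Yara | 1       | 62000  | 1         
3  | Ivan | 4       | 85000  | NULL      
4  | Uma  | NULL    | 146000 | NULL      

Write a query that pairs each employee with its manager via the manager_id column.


This is a self-join: employees is joined to a second copy of itself, matching each row's manager_id to another row's id. Use LEFT JOIN so rows with manager_id=NULL are kept.
  - employee 1 (Tina): manager_id=NULL -> NULL
  - employee 2 (Yara): manager_id=1 -> Tina
  - employee 3 (Ivan): manager_id=NULL -> NULL
  - employee 4 (Uma): manager_id=NULL -> NULL

SQL:
SELECT a.name AS item, b.name AS manager
FROM employees a
LEFT JOIN employees b ON a.manager_id = b.id

Result:
item | manager
-----+--------
Tina | NULL   
Yara | Tina   
Ivan | NULL   
Uma  | NULL   


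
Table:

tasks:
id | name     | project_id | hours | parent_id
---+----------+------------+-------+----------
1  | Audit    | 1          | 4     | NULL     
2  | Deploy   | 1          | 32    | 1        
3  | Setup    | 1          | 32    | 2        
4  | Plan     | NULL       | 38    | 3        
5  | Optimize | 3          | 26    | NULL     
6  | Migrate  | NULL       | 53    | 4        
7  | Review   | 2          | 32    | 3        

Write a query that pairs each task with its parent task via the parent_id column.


This is a self-join: tasks is joined to a second copy of itself, matching each row's parent_id to another row's id. Use LEFT JOIN so rows with parent_id=NULL are kept.
  - task 1 (Audit): parent_id=NULL -> NULL
  - task 2 (Deploy): parent_id=1 -> Audit
  - task 3 (Setup): parent_id=2 -> Deploy
  - task 4 (Plan): parent_id=3 -> Setup
  - task 5 (Optimize): parent_id=NULL -> NULL
  - task 6 (Migrate): parent_id=4 -> Plan
  - task 7 (Review): parent_id=3 -> Setup

SQL:
SELECT a.name AS item, b.name AS parent
FROM tasks a
LEFT JOIN tasks b ON a.parent_id = b.id

Result:
item     | parent
---------+-------
Audit    | NULL  
Deploy   | Audit 
Setup    | Deploy
Plan     | Setup 
Optimize | NULL  
Migrate  | Plan  
Review   | Setup 


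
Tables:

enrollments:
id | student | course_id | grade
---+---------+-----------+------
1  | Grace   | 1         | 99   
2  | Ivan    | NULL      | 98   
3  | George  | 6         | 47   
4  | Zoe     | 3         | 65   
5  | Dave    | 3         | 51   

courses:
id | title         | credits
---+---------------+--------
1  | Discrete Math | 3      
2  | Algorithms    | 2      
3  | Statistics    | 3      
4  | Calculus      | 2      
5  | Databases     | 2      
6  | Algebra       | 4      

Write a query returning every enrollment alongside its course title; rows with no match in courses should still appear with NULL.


LEFT JOIN keeps every row from enrollments (the left table); where course_id has no match in courses, the course columns become NULL. Walk through each enrollment:
  - enrollment 1 (Grace): course_id=1 -> matches Discrete Math
  - enrollment 2 (Ivan): course_id=NULL, no match -> kept with NULL
  - enrollment 3 (George): course_id=6 -> matches Algebra
  - enrollment 4 (Zoe): course_id=3 -> matches Statistics
  - enrollment 5 (Dave): course_id=3 -> matches Statistics
All 5 rows appear; 1 has NULL course.

SQL:
SELECT a.student, b.title AS course
FROM enrollments a
LEFT JOIN courses b ON a.course_id = b.id

Result:
student | course       
--------+--------------
Grace   | Discrete Math
Ivan    | NULL         
George  | Algebra      
Zoe     | Statistics   
Dave    | Statistics   


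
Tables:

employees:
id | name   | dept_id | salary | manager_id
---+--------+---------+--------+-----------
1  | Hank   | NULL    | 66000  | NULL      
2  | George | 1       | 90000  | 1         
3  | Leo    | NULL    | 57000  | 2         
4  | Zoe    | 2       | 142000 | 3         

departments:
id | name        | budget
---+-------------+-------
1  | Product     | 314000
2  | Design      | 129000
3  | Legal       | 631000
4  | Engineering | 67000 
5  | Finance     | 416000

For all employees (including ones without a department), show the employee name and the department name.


LEFT JOIN keeps every row from employees (the left table); where dept_id has no match in departments, the department columns become NULL. Walk through each employee:
  - employee 1 (Hank): dept_id=NULL, no match -> kept with NULL
  - employee 2 (George): dept_id=1 -> matches Product
  - employee 3 (Leo): dept_id=NULL, no match -> kept with NULL
  - employee 4 (Zoe): dept_id=2 -> matches Design
All 4 rows appear; 2 have NULL department.

SQL:
SELECT a.name, b.name AS department
FROM employees a
LEFT JOIN departments b ON a.dept_id = b.id

Result:
name   | department
-------+-----------
Hank   | NULL      
George | Product   
Leo    | NULL      
Zoe    | Design    


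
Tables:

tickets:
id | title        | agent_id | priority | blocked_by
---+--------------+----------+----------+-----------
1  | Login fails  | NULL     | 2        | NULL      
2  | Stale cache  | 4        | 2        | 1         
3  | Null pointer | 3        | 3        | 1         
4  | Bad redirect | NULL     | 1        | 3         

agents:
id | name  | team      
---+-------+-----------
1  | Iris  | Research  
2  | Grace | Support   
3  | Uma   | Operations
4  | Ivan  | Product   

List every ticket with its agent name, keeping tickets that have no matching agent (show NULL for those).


LEFT JOIN keeps every row from tickets (the left table); where agent_id has no match in agents, the agent columns become NULL. Walk through each ticket:
  - ticket 1 (Login fails): agent_id=NULL, no match -> kept with NULL
  - ticket 2 (Stale cache): agent_id=4 -> matches Ivan
  - ticket 3 (Null pointer): agent_id=3 -> matches Uma
  - ticket 4 (Bad redirect): agent_id=NULL, no match -> kept with NULL
All 4 rows appear; 2 have NULL agent.

SQL:
SELECT a.title, b.name AS agent
FROM tickets a
LEFT JOIN agents b ON a.agent_id = b.id

Result:
title        | agent
-------------+------
Login fails  | NULL 
Stale cache  | Ivan 
Null pointer | Uma  
Bad redirect | NULL 


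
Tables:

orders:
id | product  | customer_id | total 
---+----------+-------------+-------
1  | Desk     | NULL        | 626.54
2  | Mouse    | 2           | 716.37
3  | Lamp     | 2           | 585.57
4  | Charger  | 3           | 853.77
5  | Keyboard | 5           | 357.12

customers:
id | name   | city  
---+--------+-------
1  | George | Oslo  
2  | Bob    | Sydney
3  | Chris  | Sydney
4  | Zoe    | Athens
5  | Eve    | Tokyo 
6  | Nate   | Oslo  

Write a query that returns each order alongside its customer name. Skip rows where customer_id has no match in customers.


INNER JOIN keeps only orders rows whose customer_id matches an id in customers. Walk through each order:
  - order 1 (Desk): customer_id=NULL, no match -> dropped
  - order 2 (Mouse): customer_id=2 -> matches Bob
  - order 3 (Lamp): customer_id=2 -> matches Bob
  - order 4 (Charger): customer_id=3 -> matches Chris
  - order 5 (Keyboard): customer_id=5 -> matches Eve
So 1 of 5 rows is dropped.

SQL:
SELECT a.product, b.name AS customer
FROM orders a
INNER JOIN customers b ON a.customer_id = b.id

Result:
product  | customer
---------+---------
Mouse    | Bob     
Lamp     | Bob     
Charger  | Chris   
Keyboard | Eve     


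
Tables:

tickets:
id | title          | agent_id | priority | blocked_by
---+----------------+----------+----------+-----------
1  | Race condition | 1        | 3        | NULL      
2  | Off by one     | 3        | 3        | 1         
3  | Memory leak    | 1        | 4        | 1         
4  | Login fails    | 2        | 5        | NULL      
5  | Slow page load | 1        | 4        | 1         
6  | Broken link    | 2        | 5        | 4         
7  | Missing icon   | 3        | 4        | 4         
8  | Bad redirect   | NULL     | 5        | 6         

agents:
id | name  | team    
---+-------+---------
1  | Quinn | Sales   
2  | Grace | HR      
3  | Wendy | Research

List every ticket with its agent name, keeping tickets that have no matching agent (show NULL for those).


LEFT JOIN keeps every row from tickets (the left table); where agent_id has no match in agents, the agent columns become NULL. Walk through each ticket:
  - ticket 1 (Race condition): agent_id=1 -> matches Quinn
  - ticket 2 (Off by one): agent_id=3 -> matches Wendy
  - ticket 3 (Memory leak): agent_id=1 -> matches Quinn
  - ticket 4 (Login fails): agent_id=2 -> matches Grace
  - ticket 5 (Slow page load): agent_id=1 -> matches Quinn
  - ticket 6 (Broken link): agent_id=2 -> matches Grace
  - ticket 7 (Missing icon): agent_id=3 -> matches Wendy
  - ticket 8 (Bad redirect): agent_id=NULL, no match -> kept with NULL
All 8 rows appear; 1 has NULL agent.

SQL:
SELECT a.title, b.name AS agent
FROM tickets a
LEFT JOIN agents b ON a.agent_id = b.id

Result:
title          | agent
---------------+------
Race condition | Quinn
Off by one     | Wendy
Memory leak    | Quinn
Login fails    | Grace
Slow page load | Quinn
Broken link    | Grace
Missing icon   | Wendy
Bad redirect   | NULL 


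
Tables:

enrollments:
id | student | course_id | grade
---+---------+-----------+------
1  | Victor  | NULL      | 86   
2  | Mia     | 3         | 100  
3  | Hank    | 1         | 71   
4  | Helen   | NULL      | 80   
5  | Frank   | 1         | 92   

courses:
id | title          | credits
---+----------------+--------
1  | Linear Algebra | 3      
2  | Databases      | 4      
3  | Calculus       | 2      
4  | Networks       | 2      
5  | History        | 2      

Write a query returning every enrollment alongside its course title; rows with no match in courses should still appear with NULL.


LEFT JOIN keeps every row from enrollments (the left table); where course_id has no match in courses, the course columns become NULL. Walk through each enrollment:
  - enrollment 1 (Victor): course_id=NULL, no match -> kept with NULL
  - enrollment 2 (Mia): course_id=3 -> matches Calculus
  - enrollment 3 (Hank): course_id=1 -> matches Linear Algebra
  - enrollment 4 (Helen): course_id=NULL, no match -> kept with NULL
  - enrollment 5 (Frank): course_id=1 -> matches Linear Algebra
All 5 rows appear; 2 have NULL course.

SQL:
SELECT a.student, b.title AS course
FROM enrollments a
LEFT JOIN courses b ON a.course_id = b.id

Result:
student | course        
--------+---------------
Victor  | NULL          
Mia     | Calculus      
Hank    | Linear Algebra
Helen   | NULL          
Frank   | Linear Algebra


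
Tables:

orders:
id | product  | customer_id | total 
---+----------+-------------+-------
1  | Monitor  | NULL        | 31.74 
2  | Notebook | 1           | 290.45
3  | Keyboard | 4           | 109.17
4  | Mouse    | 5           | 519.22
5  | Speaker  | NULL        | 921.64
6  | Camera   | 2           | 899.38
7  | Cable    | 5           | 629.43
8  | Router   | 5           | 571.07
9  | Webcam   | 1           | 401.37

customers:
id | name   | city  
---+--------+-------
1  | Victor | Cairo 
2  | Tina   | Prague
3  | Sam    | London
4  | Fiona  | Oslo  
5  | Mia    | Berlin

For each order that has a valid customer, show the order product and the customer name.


INNER JOIN keeps only orders rows whose customer_id matches an id in customers. Walk through each order:
  - order 1 (Monitor): customer_id=NULL, no match -> dropped
  - order 2 (Notebook): customer_id=1 -> matches Victor
  - order 3 (Keyboard): customer_id=4 -> matches Fiona
  - order 4 (Mouse): customer_id=5 -> matches Mia
  - order 5 (Speaker): customer_id=NULL, no match -> dropped
  - order 6 (Camera): customer_id=2 -> matches Tina
  - order 7 (Cable): customer_id=5 -> matches Mia
  - order 8 (Router): customer_id=5 -> matches Mia
  - order 9 (Webcam): customer_id=1 -> matches Victor
So 2 of 9 rows are dropped.

SQL:
SELECT a.product, b.name AS customer
FROM orders a
INNER JOIN customers b ON a.customer_id = b.id

Result:
product  | customer
---------+---------
Notebook | Victor  
Keyboard | Fiona   
Mouse    | Mia     
Camera   | Tina    
Cable    | Mia     
Router   | Mia     
Webcam   | Victor  


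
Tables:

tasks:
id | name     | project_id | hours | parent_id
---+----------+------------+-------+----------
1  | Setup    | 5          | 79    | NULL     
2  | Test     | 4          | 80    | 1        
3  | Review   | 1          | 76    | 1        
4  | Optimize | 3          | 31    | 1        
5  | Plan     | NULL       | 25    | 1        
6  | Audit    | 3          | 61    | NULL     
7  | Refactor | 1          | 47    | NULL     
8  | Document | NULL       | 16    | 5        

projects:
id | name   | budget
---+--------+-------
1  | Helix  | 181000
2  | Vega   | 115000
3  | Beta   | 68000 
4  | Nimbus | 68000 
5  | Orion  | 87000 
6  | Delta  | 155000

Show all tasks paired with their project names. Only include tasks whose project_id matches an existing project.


INNER JOIN keeps only tasks rows whose project_id matches an id in projects. Walk through each task:
  - task 1 (Setup): project_id=5 -> matches Orion
  - task 2 (Test): project_id=4 -> matches Nimbus
  - task 3 (Review): project_id=1 -> matches Helix
  - task 4 (Optimize): project_id=3 -> matches Beta
  - task 5 (Plan): project_id=NULL, no match -> dropped
  - task 6 (Audit): project_id=3 -> matches Beta
  - task 7 (Refactor): project_id=1 -> matches Helix
  - task 8 (Document): project_id=NULL, no match -> dropped
So 2 of 8 rows are dropped.

SQL:
SELECT a.name, b.name AS project
FROM tasks a
INNER JOIN projects b ON a.project_id = b.id

Result:
name     | project
---------+--------
Setup    | Orion  
Test     | Nimbus 
Review   | Helix  
Optimize | Beta   
Audit    | Beta   
Refactor | Helix  


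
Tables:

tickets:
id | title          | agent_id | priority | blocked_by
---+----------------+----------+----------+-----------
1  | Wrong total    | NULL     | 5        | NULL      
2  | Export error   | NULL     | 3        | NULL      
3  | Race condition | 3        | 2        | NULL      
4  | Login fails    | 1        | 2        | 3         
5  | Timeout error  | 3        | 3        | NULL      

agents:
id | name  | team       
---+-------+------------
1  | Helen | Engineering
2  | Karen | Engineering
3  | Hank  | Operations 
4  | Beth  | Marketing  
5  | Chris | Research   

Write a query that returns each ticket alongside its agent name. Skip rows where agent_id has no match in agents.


INNER JOIN keeps only tickets rows whose agent_id matches an id in agents. Walk through each ticket:
  - ticket 1 (Wrong total): agent_id=NULL, no match -> dropped
  - ticket 2 (Export error): agent_id=NULL, no match -> dropped
  - ticket 3 (Race condition): agent_id=3 -> matches Hank
  - ticket 4 (Login fails): agent_id=1 -> matches Helen
  - ticket 5 (Timeout error): agent_id=3 -> matches Hank
So 2 of 5 rows are dropped.

SQL:
SELECT a.title, b.name AS agent
FROM tickets a
INNER JOIN agents b ON a.agent_id = b.id

Result:
title          | agent
---------------+------
Race condition | Hank 
Login fails    | Helen
Timeout error  | Hank 


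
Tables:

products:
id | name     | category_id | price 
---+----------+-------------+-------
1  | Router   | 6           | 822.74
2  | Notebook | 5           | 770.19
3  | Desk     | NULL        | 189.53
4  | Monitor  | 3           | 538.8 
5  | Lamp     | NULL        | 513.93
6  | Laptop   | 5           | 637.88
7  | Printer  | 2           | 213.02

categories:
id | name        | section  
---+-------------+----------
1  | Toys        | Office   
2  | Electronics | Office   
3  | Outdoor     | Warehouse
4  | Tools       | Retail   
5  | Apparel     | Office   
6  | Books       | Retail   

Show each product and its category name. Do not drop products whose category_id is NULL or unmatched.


LEFT JOIN keeps every row from products (the left table); where category_id has no match in categories, the category columns become NULL. Walk through each product:
  - product 1 (Router): category_id=6 -> matches Books
  - product 2 (Notebook): category_id=5 -> matches Apparel
  - product 3 (Desk): category_id=NULL, no match -> kept with NULL
  - product 4 (Monitor): category_id=3 -> matches Outdoor
  - product 5 (Lamp): category_id=NULL, no match -> kept with NULL
  - product 6 (Laptop): category_id=5 -> matches Apparel
  - product 7 (Printer): category_id=2 -> matches Electronics
All 7 rows appear; 2 have NULL category.

SQL:
SELECT a.name, b.name AS category
FROM products a
LEFT JOIN categories b ON a.category_id = b.id

Result:
name     | category   
---------+------------
Router   | Books      
Notebook | Apparel    
Desk     | NULL       
Monitor  | Outdoor    
Lamp     | NULL       
Laptop   | Apparel    
Printer  | Electronics


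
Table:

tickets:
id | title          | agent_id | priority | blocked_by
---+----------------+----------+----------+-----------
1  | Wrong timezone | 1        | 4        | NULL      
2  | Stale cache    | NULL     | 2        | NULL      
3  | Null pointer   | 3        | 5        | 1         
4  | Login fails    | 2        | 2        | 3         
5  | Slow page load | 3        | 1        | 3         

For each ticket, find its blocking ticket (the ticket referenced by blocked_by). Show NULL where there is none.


This is a self-join: tickets is joined to a second copy of itself, matching each row's blocked_by to another row's id. Use LEFT JOIN so rows with blocked_by=NULL are kept.
  - ticket 1 (Wrong timezone): blocked_by=NULL -> NULL
  - ticket 2 (Stale cache): blocked_by=NULL -> NULL
  - ticket 3 (Null pointer): blocked_by=1 -> Wrong timezone
  - ticket 4 (Login fails): blocked_by=3 -> Null pointer
  - ticket 5 (Slow page load): blocked_by=3 -> Null pointer

SQL:
SELECT a.title AS item, b.title AS blocked_by
FROM tickets a
LEFT JOIN tickets b ON a.blocked_by = b.id

Result:
item           | blocked_by    
---------------+---------------
Wrong timezone | NULL          
Stale cache    | NULL          
Null pointer   | Wrong timezone
Login fails    | Null pointer  
Slow page load | Null pointer  


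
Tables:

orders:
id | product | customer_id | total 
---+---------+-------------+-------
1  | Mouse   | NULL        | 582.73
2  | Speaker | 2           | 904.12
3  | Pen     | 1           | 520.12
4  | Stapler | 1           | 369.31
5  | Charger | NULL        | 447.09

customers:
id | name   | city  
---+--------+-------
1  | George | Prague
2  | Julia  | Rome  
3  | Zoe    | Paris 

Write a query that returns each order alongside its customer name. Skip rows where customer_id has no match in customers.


INNER JOIN keeps only orders rows whose customer_id matches an id in customers. Walk through each order:
  - order 1 (Mouse): customer_id=NULL, no match -> dropped
  - order 2 (Speaker): customer_id=2 -> matches Julia
  - order 3 (Pen): customer_id=1 -> matches George
  - order 4 (Stapler): customer_id=1 -> matches George
  - order 5 (Charger): customer_id=NULL, no match -> dropped
So 2 of 5 rows are dropped.

SQL:
SELECT a.product, b.name AS customer
FROM orders a
INNER JOIN customers b ON a.customer_id = b.id

Result:
product | customer
--------+---------
Speaker | Julia   
Pen     | George  
Stapler | George  


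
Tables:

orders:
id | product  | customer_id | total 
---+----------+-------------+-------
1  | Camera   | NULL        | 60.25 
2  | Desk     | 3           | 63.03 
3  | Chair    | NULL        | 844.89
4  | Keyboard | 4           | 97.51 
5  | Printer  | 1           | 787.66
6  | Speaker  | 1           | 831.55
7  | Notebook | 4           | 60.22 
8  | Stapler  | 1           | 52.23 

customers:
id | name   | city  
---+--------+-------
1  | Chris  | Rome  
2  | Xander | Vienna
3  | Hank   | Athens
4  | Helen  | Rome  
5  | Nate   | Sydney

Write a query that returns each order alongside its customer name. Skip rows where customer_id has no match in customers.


INNER JOIN keeps only orders rows whose customer_id matches an id in customers. Walk through each order:
  - order 1 (Camera): customer_id=NULL, no match -> dropped
  - order 2 (Desk): customer_id=3 -> matches Hank
  - order 3 (Chair): customer_id=NULL, no match -> dropped
  - order 4 (Keyboard): customer_id=4 -> matches Helen
  - order 5 (Printer): customer_id=1 -> matches Chris
  - order 6 (Speaker): customer_id=1 -> matches Chris
  - order 7 (Notebook): customer_id=4 -> matches Helen
  - order 8 (Stapler): customer_id=1 -> matches Chris
So 2 of 8 rows are dropped.

SQL:
SELECT a.product, b.name AS customer
FROM orders a
INNER JOIN customers b ON a.customer_id = b.id

Result:
product  | customer
---------+---------
Desk     | Hank    
Keyboard | Helen   
Printer  | Chris   
Speaker  | Chris   
Notebook | Helen   
Stapler  | Chris   


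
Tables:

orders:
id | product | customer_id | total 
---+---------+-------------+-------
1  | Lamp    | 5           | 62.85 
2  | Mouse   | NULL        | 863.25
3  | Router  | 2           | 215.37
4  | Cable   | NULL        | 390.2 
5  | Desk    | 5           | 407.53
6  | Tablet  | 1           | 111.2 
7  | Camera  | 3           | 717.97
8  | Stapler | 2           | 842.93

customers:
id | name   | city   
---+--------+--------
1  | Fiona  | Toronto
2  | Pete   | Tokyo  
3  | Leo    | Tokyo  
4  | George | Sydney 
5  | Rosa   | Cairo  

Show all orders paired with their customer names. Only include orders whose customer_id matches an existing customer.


INNER JOIN keeps only orders rows whose customer_id matches an id in customers. Walk through each order:
  - order 1 (Lamp): customer_id=5 -> matches Rosa
  - order 2 (Mouse): customer_id=NULL, no match -> dropped
  - order 3 (Router): customer_id=2 -> matches Pete
  - order 4 (Cable): customer_id=NULL, no match -> dropped
  - order 5 (Desk): customer_id=5 -> matches Rosa
  - order 6 (Tablet): customer_id=1 -> matches Fiona
  - order 7 (Camera): customer_id=3 -> matches Leo
  - order 8 (Stapler): customer_id=2 -> matches Pete
So 2 of 8 rows are dropped.

SQL:
SELECT a.product, b.name AS customer
FROM orders a
INNER JOIN customers b ON a.customer_id = b.id

Result:
product | customer
--------+---------
Lamp    | Rosa    
Router  | Pete    
Desk    | Rosa    
Tablet  | Fiona   
Camera  | Leo     
Stapler | Pete    


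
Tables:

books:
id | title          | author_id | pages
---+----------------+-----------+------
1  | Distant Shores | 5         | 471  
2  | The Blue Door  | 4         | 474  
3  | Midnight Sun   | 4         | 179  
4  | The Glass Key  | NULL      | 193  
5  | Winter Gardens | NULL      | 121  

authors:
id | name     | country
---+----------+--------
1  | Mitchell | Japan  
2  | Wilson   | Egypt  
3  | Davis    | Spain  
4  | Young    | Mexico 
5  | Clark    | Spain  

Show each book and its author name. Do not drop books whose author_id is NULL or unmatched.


LEFT JOIN keeps every row from books (the left table); where author_id has no match in authors, the author columns become NULL. Walk through each book:
  - book 1 (Distant Shores): author_id=5 -> matches Clark
  - book 2 (The Blue Door): author_id=4 -> matches Young
  - book 3 (Midnight Sun): author_id=4 -> matches Young
  - book 4 (The Glass Key): author_id=NULL, no match -> kept with NULL
  - book 5 (Winter Gardens): author_id=NULL, no match -> kept with NULL
All 5 rows appear; 2 have NULL author.

SQL:
SELECT a.title, b.name AS author
FROM books a
LEFT JOIN authors b ON a.author_id = b.id

Result:
title          | author
---------------+-------
Distant Shores | Clark 
The Blue Door  | Young 
Midnight Sun   | Young 
The Glass Key  | NULL  
Winter Gardens | NULL  


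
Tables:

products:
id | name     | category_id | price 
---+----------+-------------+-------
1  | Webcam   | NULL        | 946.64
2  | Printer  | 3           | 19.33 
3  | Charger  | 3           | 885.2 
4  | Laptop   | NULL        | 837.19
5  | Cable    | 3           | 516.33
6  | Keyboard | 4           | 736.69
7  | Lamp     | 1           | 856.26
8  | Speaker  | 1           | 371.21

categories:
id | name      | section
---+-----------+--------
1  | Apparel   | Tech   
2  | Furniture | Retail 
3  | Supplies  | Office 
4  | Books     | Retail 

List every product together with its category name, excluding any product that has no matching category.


INNER JOIN keeps only products rows whose category_id matches an id in categories. Walk through each product:
  - product 1 (Webcam): category_id=NULL, no match -> dropped
  - product 2 (Printer): category_id=3 -> matches Supplies
  - product 3 (Charger): category_id=3 -> matches Supplies
  - product 4 (Laptop): category_id=NULL, no match -> dropped
  - product 5 (Cable): category_id=3 -> matches Supplies
  - product 6 (Keyboard): category_id=4 -> matches Books
  - product 7 (Lamp): category_id=1 -> matches Apparel
  - product 8 (Speaker): category_id=1 -> matches Apparel
So 2 of 8 rows are dropped.

SQL:
SELECT a.name, b.name AS category
FROM products a
INNER JOIN categories b ON a.category_id = b.id

Result:
name     | category
---------+---------
Printer  | Supplies
Charger  | Supplies
Cable    | Supplies
Keyboard | Books   
Lamp     | Apparel 
Speaker  | Apparel 


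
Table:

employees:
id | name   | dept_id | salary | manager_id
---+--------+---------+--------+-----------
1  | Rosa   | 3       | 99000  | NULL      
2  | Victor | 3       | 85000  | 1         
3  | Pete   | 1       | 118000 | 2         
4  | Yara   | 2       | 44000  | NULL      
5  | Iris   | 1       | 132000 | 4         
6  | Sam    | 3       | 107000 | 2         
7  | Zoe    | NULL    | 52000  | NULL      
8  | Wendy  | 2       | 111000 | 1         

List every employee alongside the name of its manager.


This is a self-join: employees is joined to a second copy of itself, matching each row's manager_id to another row's id. Use LEFT JOIN so rows with manager_id=NULL are kept.
  - employee 1 (Rosa): manager_id=NULL -> NULL
  - employee 2 (Victor): manager_id=1 -> Rosa
  - employee 3 (Pete): manager_id=2 -> Victor
  - employee 4 (Yara): manager_id=NULL -> NULL
  - employee 5 (Iris): manager_id=4 -> Yara
  - employee 6 (Sam): manager_id=2 -> Victor
  - employee 7 (Zoe): manager_id=NULL -> NULL
  - employee 8 (Wendy): manager_id=1 -> Rosa

SQL:
SELECT a.name AS item, b.name AS manager
FROM employees a
LEFT JOIN employees b ON a.manager_id = b.id

Result:
item   | manager
-------+--------
Rosa   | NULL   
Victor | Rosa   
Pete   | Victor 
Yara   | NULL   
Iris   | Yara   
Sam    | Victor 
Zoe    | NULL   
Wendy  | Rosa   
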